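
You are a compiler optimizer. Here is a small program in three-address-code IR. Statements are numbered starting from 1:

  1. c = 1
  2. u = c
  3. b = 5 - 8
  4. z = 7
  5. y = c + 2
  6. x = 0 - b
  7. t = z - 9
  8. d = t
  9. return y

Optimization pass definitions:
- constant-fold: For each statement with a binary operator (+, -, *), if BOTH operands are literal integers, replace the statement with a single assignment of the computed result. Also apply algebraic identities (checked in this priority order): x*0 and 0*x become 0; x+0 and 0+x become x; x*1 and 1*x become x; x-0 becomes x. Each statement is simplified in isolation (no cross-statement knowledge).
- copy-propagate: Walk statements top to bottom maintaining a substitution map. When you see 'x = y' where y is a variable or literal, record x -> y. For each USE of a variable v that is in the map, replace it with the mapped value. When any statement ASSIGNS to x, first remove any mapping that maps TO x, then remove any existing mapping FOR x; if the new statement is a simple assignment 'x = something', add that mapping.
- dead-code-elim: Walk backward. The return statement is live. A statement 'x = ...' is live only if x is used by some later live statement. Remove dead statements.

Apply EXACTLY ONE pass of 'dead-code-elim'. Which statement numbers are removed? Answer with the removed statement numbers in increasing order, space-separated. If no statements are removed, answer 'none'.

Answer: 2 3 4 6 7 8

Derivation:
Backward liveness scan:
Stmt 1 'c = 1': KEEP (c is live); live-in = []
Stmt 2 'u = c': DEAD (u not in live set ['c'])
Stmt 3 'b = 5 - 8': DEAD (b not in live set ['c'])
Stmt 4 'z = 7': DEAD (z not in live set ['c'])
Stmt 5 'y = c + 2': KEEP (y is live); live-in = ['c']
Stmt 6 'x = 0 - b': DEAD (x not in live set ['y'])
Stmt 7 't = z - 9': DEAD (t not in live set ['y'])
Stmt 8 'd = t': DEAD (d not in live set ['y'])
Stmt 9 'return y': KEEP (return); live-in = ['y']
Removed statement numbers: [2, 3, 4, 6, 7, 8]
Surviving IR:
  c = 1
  y = c + 2
  return y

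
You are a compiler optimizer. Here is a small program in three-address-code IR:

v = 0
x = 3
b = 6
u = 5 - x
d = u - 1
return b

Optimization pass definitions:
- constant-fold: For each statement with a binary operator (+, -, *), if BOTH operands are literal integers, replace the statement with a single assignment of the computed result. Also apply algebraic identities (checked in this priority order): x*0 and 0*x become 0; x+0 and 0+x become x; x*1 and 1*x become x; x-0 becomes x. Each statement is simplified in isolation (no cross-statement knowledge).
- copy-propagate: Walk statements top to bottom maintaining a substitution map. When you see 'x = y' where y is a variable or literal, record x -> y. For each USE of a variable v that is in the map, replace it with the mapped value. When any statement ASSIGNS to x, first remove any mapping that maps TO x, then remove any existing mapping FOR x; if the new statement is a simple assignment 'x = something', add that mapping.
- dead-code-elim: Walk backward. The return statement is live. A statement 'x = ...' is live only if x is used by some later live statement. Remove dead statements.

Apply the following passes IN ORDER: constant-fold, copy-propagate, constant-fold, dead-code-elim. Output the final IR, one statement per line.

Answer: return 6

Derivation:
Initial IR:
  v = 0
  x = 3
  b = 6
  u = 5 - x
  d = u - 1
  return b
After constant-fold (6 stmts):
  v = 0
  x = 3
  b = 6
  u = 5 - x
  d = u - 1
  return b
After copy-propagate (6 stmts):
  v = 0
  x = 3
  b = 6
  u = 5 - 3
  d = u - 1
  return 6
After constant-fold (6 stmts):
  v = 0
  x = 3
  b = 6
  u = 2
  d = u - 1
  return 6
After dead-code-elim (1 stmts):
  return 6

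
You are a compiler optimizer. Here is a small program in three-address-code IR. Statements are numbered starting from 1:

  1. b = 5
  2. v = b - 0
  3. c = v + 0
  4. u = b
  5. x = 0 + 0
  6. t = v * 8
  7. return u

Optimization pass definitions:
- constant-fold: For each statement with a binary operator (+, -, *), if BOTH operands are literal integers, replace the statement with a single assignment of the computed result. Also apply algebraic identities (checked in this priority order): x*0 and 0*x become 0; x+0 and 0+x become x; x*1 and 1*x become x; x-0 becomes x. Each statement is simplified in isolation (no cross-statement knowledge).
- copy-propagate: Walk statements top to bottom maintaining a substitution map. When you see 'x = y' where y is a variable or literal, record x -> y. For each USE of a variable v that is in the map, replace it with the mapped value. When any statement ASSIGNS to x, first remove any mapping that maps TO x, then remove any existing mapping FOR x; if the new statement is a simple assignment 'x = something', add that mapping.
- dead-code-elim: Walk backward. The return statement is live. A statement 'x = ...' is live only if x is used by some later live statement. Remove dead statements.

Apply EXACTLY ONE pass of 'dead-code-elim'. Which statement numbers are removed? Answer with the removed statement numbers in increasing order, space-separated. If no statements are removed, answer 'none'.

Backward liveness scan:
Stmt 1 'b = 5': KEEP (b is live); live-in = []
Stmt 2 'v = b - 0': DEAD (v not in live set ['b'])
Stmt 3 'c = v + 0': DEAD (c not in live set ['b'])
Stmt 4 'u = b': KEEP (u is live); live-in = ['b']
Stmt 5 'x = 0 + 0': DEAD (x not in live set ['u'])
Stmt 6 't = v * 8': DEAD (t not in live set ['u'])
Stmt 7 'return u': KEEP (return); live-in = ['u']
Removed statement numbers: [2, 3, 5, 6]
Surviving IR:
  b = 5
  u = b
  return u

Answer: 2 3 5 6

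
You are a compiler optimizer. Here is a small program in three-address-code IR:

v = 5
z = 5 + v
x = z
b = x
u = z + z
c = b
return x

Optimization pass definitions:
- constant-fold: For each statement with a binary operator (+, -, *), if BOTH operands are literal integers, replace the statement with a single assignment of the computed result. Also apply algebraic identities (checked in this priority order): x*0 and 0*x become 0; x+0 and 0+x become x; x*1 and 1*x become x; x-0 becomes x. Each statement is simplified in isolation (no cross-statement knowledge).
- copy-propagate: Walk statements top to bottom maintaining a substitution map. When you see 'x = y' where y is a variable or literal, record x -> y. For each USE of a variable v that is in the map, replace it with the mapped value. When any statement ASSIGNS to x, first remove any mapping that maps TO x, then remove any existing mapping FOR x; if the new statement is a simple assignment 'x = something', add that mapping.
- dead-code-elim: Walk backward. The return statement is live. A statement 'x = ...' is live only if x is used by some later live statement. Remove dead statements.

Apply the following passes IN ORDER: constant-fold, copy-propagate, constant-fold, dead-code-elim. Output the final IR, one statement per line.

Initial IR:
  v = 5
  z = 5 + v
  x = z
  b = x
  u = z + z
  c = b
  return x
After constant-fold (7 stmts):
  v = 5
  z = 5 + v
  x = z
  b = x
  u = z + z
  c = b
  return x
After copy-propagate (7 stmts):
  v = 5
  z = 5 + 5
  x = z
  b = z
  u = z + z
  c = z
  return z
After constant-fold (7 stmts):
  v = 5
  z = 10
  x = z
  b = z
  u = z + z
  c = z
  return z
After dead-code-elim (2 stmts):
  z = 10
  return z

Answer: z = 10
return z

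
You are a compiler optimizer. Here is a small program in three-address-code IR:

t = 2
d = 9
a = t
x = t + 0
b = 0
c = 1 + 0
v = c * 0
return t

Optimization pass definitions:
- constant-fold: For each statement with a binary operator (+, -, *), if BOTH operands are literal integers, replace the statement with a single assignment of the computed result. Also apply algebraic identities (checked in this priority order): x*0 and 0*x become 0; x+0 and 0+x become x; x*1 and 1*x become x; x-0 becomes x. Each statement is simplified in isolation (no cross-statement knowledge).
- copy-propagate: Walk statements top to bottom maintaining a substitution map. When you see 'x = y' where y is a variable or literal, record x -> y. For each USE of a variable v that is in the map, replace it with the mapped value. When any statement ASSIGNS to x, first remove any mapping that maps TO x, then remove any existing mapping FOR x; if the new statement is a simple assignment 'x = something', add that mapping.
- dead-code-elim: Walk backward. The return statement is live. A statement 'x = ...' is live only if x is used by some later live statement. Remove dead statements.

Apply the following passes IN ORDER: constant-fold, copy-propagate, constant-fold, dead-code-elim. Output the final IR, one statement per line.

Initial IR:
  t = 2
  d = 9
  a = t
  x = t + 0
  b = 0
  c = 1 + 0
  v = c * 0
  return t
After constant-fold (8 stmts):
  t = 2
  d = 9
  a = t
  x = t
  b = 0
  c = 1
  v = 0
  return t
After copy-propagate (8 stmts):
  t = 2
  d = 9
  a = 2
  x = 2
  b = 0
  c = 1
  v = 0
  return 2
After constant-fold (8 stmts):
  t = 2
  d = 9
  a = 2
  x = 2
  b = 0
  c = 1
  v = 0
  return 2
After dead-code-elim (1 stmts):
  return 2

Answer: return 2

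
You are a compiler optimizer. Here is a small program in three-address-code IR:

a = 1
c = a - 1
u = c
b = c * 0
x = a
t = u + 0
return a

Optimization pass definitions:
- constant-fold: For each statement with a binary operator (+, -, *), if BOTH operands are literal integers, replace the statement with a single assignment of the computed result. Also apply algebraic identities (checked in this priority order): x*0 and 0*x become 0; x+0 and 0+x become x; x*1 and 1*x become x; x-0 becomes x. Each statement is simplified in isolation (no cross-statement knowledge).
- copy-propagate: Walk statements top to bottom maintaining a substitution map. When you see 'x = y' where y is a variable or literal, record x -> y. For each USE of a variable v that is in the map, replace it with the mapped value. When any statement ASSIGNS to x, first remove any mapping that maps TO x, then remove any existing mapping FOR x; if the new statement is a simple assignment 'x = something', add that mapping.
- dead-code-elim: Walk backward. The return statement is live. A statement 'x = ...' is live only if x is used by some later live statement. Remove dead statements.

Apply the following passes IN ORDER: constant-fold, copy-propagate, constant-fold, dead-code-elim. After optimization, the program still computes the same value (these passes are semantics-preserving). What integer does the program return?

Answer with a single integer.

Initial IR:
  a = 1
  c = a - 1
  u = c
  b = c * 0
  x = a
  t = u + 0
  return a
After constant-fold (7 stmts):
  a = 1
  c = a - 1
  u = c
  b = 0
  x = a
  t = u
  return a
After copy-propagate (7 stmts):
  a = 1
  c = 1 - 1
  u = c
  b = 0
  x = 1
  t = c
  return 1
After constant-fold (7 stmts):
  a = 1
  c = 0
  u = c
  b = 0
  x = 1
  t = c
  return 1
After dead-code-elim (1 stmts):
  return 1
Evaluate:
  a = 1  =>  a = 1
  c = a - 1  =>  c = 0
  u = c  =>  u = 0
  b = c * 0  =>  b = 0
  x = a  =>  x = 1
  t = u + 0  =>  t = 0
  return a = 1

Answer: 1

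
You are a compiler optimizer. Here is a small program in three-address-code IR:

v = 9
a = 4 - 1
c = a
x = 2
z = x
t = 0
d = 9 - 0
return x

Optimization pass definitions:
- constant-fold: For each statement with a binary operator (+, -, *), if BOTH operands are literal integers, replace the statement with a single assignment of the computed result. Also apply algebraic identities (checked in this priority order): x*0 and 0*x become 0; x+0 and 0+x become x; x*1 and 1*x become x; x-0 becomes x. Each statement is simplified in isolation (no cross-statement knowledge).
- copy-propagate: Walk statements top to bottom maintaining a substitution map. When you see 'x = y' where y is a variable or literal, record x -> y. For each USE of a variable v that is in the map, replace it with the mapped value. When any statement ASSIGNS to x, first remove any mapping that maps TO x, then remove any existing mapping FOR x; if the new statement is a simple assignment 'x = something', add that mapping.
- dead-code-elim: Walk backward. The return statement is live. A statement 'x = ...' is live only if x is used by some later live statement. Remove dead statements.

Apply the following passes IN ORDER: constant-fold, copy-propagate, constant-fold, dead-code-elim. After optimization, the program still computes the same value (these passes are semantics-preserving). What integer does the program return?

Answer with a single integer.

Initial IR:
  v = 9
  a = 4 - 1
  c = a
  x = 2
  z = x
  t = 0
  d = 9 - 0
  return x
After constant-fold (8 stmts):
  v = 9
  a = 3
  c = a
  x = 2
  z = x
  t = 0
  d = 9
  return x
After copy-propagate (8 stmts):
  v = 9
  a = 3
  c = 3
  x = 2
  z = 2
  t = 0
  d = 9
  return 2
After constant-fold (8 stmts):
  v = 9
  a = 3
  c = 3
  x = 2
  z = 2
  t = 0
  d = 9
  return 2
After dead-code-elim (1 stmts):
  return 2
Evaluate:
  v = 9  =>  v = 9
  a = 4 - 1  =>  a = 3
  c = a  =>  c = 3
  x = 2  =>  x = 2
  z = x  =>  z = 2
  t = 0  =>  t = 0
  d = 9 - 0  =>  d = 9
  return x = 2

Answer: 2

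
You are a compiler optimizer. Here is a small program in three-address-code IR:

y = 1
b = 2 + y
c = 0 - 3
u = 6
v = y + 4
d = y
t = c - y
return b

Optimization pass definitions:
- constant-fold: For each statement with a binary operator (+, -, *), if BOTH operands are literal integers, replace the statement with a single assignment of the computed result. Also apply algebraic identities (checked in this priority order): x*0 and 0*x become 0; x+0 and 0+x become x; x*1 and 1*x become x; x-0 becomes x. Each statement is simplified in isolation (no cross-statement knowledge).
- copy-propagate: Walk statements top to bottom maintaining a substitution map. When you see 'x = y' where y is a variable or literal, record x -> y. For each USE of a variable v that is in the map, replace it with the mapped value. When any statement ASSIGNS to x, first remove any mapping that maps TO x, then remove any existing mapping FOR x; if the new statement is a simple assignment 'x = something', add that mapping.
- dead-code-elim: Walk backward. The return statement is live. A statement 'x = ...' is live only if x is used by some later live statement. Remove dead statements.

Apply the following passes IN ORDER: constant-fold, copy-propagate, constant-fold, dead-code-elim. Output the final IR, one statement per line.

Initial IR:
  y = 1
  b = 2 + y
  c = 0 - 3
  u = 6
  v = y + 4
  d = y
  t = c - y
  return b
After constant-fold (8 stmts):
  y = 1
  b = 2 + y
  c = -3
  u = 6
  v = y + 4
  d = y
  t = c - y
  return b
After copy-propagate (8 stmts):
  y = 1
  b = 2 + 1
  c = -3
  u = 6
  v = 1 + 4
  d = 1
  t = -3 - 1
  return b
After constant-fold (8 stmts):
  y = 1
  b = 3
  c = -3
  u = 6
  v = 5
  d = 1
  t = -4
  return b
After dead-code-elim (2 stmts):
  b = 3
  return b

Answer: b = 3
return b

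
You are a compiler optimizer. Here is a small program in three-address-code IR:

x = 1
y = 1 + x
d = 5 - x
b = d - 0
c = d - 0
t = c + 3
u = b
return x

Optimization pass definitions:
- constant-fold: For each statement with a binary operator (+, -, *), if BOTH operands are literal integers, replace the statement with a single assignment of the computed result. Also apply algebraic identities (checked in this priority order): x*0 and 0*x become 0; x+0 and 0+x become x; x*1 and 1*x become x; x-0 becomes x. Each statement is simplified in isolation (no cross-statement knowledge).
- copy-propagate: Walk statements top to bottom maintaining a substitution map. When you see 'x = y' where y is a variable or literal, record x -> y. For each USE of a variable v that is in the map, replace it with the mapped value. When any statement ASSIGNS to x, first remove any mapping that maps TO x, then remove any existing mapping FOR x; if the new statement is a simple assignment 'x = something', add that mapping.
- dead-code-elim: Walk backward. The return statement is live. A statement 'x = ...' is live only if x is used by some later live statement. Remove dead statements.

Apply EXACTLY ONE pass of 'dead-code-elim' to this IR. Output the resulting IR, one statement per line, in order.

Answer: x = 1
return x

Derivation:
Applying dead-code-elim statement-by-statement:
  [8] return x  -> KEEP (return); live=['x']
  [7] u = b  -> DEAD (u not live)
  [6] t = c + 3  -> DEAD (t not live)
  [5] c = d - 0  -> DEAD (c not live)
  [4] b = d - 0  -> DEAD (b not live)
  [3] d = 5 - x  -> DEAD (d not live)
  [2] y = 1 + x  -> DEAD (y not live)
  [1] x = 1  -> KEEP; live=[]
Result (2 stmts):
  x = 1
  return x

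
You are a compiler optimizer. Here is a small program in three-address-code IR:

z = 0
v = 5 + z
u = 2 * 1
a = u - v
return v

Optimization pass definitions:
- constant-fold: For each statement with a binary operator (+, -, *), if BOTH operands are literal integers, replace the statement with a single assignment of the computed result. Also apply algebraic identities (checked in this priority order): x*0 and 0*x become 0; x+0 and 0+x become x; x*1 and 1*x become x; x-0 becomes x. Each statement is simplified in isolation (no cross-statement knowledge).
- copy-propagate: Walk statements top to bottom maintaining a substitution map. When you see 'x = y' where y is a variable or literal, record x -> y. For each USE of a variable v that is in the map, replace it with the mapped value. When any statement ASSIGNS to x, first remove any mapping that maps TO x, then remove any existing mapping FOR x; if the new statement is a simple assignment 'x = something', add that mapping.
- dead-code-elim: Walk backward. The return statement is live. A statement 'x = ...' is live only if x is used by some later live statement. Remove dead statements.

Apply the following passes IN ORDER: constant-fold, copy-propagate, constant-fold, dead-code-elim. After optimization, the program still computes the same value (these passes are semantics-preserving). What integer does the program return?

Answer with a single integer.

Initial IR:
  z = 0
  v = 5 + z
  u = 2 * 1
  a = u - v
  return v
After constant-fold (5 stmts):
  z = 0
  v = 5 + z
  u = 2
  a = u - v
  return v
After copy-propagate (5 stmts):
  z = 0
  v = 5 + 0
  u = 2
  a = 2 - v
  return v
After constant-fold (5 stmts):
  z = 0
  v = 5
  u = 2
  a = 2 - v
  return v
After dead-code-elim (2 stmts):
  v = 5
  return v
Evaluate:
  z = 0  =>  z = 0
  v = 5 + z  =>  v = 5
  u = 2 * 1  =>  u = 2
  a = u - v  =>  a = -3
  return v = 5

Answer: 5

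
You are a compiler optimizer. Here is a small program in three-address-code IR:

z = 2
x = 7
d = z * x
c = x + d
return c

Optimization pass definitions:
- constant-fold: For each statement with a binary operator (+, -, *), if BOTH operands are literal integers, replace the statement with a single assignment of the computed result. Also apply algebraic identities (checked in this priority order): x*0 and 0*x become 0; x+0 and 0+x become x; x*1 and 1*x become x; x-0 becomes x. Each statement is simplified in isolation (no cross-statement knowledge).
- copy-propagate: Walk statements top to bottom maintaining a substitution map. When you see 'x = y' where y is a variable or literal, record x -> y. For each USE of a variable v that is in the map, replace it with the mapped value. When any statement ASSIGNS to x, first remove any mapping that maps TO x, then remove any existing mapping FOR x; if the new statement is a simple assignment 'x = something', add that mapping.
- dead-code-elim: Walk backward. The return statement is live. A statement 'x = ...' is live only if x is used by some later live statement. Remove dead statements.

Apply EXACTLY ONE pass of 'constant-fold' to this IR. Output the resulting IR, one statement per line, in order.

Applying constant-fold statement-by-statement:
  [1] z = 2  (unchanged)
  [2] x = 7  (unchanged)
  [3] d = z * x  (unchanged)
  [4] c = x + d  (unchanged)
  [5] return c  (unchanged)
Result (5 stmts):
  z = 2
  x = 7
  d = z * x
  c = x + d
  return c

Answer: z = 2
x = 7
d = z * x
c = x + d
return c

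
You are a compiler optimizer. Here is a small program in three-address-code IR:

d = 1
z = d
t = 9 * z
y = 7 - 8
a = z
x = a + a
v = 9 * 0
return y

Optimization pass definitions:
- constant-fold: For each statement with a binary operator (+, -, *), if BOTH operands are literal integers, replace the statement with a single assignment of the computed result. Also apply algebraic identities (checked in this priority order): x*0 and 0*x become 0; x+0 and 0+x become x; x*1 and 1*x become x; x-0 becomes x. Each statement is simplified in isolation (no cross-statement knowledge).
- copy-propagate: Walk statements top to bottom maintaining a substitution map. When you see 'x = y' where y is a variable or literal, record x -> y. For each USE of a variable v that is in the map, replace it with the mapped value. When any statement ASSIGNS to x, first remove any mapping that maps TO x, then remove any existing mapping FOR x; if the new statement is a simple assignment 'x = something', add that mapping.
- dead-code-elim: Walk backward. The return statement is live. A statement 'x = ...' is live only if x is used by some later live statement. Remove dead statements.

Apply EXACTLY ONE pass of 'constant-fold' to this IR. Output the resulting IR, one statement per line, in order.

Applying constant-fold statement-by-statement:
  [1] d = 1  (unchanged)
  [2] z = d  (unchanged)
  [3] t = 9 * z  (unchanged)
  [4] y = 7 - 8  -> y = -1
  [5] a = z  (unchanged)
  [6] x = a + a  (unchanged)
  [7] v = 9 * 0  -> v = 0
  [8] return y  (unchanged)
Result (8 stmts):
  d = 1
  z = d
  t = 9 * z
  y = -1
  a = z
  x = a + a
  v = 0
  return y

Answer: d = 1
z = d
t = 9 * z
y = -1
a = z
x = a + a
v = 0
return y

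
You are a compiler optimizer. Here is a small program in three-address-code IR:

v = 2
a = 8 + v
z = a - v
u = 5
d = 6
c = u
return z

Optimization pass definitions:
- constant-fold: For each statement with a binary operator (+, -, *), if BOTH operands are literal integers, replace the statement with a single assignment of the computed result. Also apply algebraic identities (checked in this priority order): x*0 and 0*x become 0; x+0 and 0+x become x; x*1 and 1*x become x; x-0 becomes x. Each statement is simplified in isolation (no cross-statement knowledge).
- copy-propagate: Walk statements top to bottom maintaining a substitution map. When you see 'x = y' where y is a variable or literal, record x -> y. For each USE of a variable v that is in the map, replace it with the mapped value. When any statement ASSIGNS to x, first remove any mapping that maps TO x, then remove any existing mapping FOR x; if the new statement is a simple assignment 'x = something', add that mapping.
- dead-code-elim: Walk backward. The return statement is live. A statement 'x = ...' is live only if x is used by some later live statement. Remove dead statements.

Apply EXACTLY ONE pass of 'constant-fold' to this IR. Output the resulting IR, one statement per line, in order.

Applying constant-fold statement-by-statement:
  [1] v = 2  (unchanged)
  [2] a = 8 + v  (unchanged)
  [3] z = a - v  (unchanged)
  [4] u = 5  (unchanged)
  [5] d = 6  (unchanged)
  [6] c = u  (unchanged)
  [7] return z  (unchanged)
Result (7 stmts):
  v = 2
  a = 8 + v
  z = a - v
  u = 5
  d = 6
  c = u
  return z

Answer: v = 2
a = 8 + v
z = a - v
u = 5
d = 6
c = u
return z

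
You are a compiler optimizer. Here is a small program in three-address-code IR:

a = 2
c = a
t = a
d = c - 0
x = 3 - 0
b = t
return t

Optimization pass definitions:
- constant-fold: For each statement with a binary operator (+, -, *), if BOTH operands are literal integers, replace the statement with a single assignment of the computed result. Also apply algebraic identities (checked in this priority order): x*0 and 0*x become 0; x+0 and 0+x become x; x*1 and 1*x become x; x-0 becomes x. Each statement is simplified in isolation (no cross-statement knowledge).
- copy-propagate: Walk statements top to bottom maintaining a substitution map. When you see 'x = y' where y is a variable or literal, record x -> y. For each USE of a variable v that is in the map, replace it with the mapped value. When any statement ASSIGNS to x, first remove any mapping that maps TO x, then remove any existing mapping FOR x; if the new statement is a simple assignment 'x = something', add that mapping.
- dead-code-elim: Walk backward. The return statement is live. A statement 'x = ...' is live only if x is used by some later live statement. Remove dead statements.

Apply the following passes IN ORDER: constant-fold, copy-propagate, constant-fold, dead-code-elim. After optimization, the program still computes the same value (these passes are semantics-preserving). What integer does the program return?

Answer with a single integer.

Initial IR:
  a = 2
  c = a
  t = a
  d = c - 0
  x = 3 - 0
  b = t
  return t
After constant-fold (7 stmts):
  a = 2
  c = a
  t = a
  d = c
  x = 3
  b = t
  return t
After copy-propagate (7 stmts):
  a = 2
  c = 2
  t = 2
  d = 2
  x = 3
  b = 2
  return 2
After constant-fold (7 stmts):
  a = 2
  c = 2
  t = 2
  d = 2
  x = 3
  b = 2
  return 2
After dead-code-elim (1 stmts):
  return 2
Evaluate:
  a = 2  =>  a = 2
  c = a  =>  c = 2
  t = a  =>  t = 2
  d = c - 0  =>  d = 2
  x = 3 - 0  =>  x = 3
  b = t  =>  b = 2
  return t = 2

Answer: 2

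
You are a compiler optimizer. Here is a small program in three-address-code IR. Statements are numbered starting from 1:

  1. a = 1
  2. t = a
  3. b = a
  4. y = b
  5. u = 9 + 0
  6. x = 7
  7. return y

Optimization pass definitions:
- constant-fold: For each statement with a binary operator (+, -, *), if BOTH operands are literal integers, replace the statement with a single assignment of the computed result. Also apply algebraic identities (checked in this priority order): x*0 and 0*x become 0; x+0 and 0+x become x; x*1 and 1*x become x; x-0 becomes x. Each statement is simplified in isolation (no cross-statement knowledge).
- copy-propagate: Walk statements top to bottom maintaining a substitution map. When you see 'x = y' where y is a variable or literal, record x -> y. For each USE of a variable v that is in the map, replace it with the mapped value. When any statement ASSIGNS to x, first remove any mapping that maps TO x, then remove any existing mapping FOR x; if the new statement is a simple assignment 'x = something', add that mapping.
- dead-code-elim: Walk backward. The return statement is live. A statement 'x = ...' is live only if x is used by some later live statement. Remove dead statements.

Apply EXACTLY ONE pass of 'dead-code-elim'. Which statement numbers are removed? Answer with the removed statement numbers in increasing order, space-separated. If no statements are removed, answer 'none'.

Answer: 2 5 6

Derivation:
Backward liveness scan:
Stmt 1 'a = 1': KEEP (a is live); live-in = []
Stmt 2 't = a': DEAD (t not in live set ['a'])
Stmt 3 'b = a': KEEP (b is live); live-in = ['a']
Stmt 4 'y = b': KEEP (y is live); live-in = ['b']
Stmt 5 'u = 9 + 0': DEAD (u not in live set ['y'])
Stmt 6 'x = 7': DEAD (x not in live set ['y'])
Stmt 7 'return y': KEEP (return); live-in = ['y']
Removed statement numbers: [2, 5, 6]
Surviving IR:
  a = 1
  b = a
  y = b
  return y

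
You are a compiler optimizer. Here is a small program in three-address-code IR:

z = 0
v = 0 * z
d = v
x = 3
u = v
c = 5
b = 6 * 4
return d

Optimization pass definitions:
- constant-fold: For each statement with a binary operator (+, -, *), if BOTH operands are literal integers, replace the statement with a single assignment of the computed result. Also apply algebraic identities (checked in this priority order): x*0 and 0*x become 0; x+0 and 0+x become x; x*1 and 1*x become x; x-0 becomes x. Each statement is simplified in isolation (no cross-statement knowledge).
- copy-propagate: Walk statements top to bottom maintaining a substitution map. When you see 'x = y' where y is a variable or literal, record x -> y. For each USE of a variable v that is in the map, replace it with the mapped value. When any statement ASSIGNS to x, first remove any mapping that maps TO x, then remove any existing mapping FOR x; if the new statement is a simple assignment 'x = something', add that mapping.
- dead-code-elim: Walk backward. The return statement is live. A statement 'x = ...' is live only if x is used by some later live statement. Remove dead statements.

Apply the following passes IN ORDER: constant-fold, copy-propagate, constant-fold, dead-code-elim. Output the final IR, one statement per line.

Answer: return 0

Derivation:
Initial IR:
  z = 0
  v = 0 * z
  d = v
  x = 3
  u = v
  c = 5
  b = 6 * 4
  return d
After constant-fold (8 stmts):
  z = 0
  v = 0
  d = v
  x = 3
  u = v
  c = 5
  b = 24
  return d
After copy-propagate (8 stmts):
  z = 0
  v = 0
  d = 0
  x = 3
  u = 0
  c = 5
  b = 24
  return 0
After constant-fold (8 stmts):
  z = 0
  v = 0
  d = 0
  x = 3
  u = 0
  c = 5
  b = 24
  return 0
After dead-code-elim (1 stmts):
  return 0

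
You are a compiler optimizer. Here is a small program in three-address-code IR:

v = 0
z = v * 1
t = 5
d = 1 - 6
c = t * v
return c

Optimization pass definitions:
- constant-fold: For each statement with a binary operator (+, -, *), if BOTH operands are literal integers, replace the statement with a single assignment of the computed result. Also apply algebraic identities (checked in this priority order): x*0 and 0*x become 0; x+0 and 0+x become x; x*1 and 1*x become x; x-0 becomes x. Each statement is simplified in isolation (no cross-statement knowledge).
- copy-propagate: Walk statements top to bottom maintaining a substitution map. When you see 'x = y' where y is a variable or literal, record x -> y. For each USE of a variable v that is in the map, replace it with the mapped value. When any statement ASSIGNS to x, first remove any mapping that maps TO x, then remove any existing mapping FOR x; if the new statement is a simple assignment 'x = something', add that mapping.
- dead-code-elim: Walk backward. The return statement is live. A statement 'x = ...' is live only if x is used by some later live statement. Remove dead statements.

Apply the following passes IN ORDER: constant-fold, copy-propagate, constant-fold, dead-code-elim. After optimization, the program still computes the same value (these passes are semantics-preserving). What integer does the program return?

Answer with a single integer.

Initial IR:
  v = 0
  z = v * 1
  t = 5
  d = 1 - 6
  c = t * v
  return c
After constant-fold (6 stmts):
  v = 0
  z = v
  t = 5
  d = -5
  c = t * v
  return c
After copy-propagate (6 stmts):
  v = 0
  z = 0
  t = 5
  d = -5
  c = 5 * 0
  return c
After constant-fold (6 stmts):
  v = 0
  z = 0
  t = 5
  d = -5
  c = 0
  return c
After dead-code-elim (2 stmts):
  c = 0
  return c
Evaluate:
  v = 0  =>  v = 0
  z = v * 1  =>  z = 0
  t = 5  =>  t = 5
  d = 1 - 6  =>  d = -5
  c = t * v  =>  c = 0
  return c = 0

Answer: 0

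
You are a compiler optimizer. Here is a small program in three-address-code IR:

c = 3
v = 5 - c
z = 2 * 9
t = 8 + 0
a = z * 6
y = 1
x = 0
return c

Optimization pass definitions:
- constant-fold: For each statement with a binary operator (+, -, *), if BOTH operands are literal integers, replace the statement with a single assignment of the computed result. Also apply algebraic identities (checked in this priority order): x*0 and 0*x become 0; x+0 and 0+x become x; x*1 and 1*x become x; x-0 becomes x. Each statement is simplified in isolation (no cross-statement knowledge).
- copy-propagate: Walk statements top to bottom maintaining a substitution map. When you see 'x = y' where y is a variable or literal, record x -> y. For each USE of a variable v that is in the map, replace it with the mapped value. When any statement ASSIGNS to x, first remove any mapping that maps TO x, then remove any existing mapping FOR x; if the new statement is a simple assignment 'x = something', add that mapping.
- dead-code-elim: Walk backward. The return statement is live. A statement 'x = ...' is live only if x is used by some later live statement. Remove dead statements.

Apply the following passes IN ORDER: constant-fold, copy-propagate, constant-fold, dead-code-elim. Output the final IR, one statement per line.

Initial IR:
  c = 3
  v = 5 - c
  z = 2 * 9
  t = 8 + 0
  a = z * 6
  y = 1
  x = 0
  return c
After constant-fold (8 stmts):
  c = 3
  v = 5 - c
  z = 18
  t = 8
  a = z * 6
  y = 1
  x = 0
  return c
After copy-propagate (8 stmts):
  c = 3
  v = 5 - 3
  z = 18
  t = 8
  a = 18 * 6
  y = 1
  x = 0
  return 3
After constant-fold (8 stmts):
  c = 3
  v = 2
  z = 18
  t = 8
  a = 108
  y = 1
  x = 0
  return 3
After dead-code-elim (1 stmts):
  return 3

Answer: return 3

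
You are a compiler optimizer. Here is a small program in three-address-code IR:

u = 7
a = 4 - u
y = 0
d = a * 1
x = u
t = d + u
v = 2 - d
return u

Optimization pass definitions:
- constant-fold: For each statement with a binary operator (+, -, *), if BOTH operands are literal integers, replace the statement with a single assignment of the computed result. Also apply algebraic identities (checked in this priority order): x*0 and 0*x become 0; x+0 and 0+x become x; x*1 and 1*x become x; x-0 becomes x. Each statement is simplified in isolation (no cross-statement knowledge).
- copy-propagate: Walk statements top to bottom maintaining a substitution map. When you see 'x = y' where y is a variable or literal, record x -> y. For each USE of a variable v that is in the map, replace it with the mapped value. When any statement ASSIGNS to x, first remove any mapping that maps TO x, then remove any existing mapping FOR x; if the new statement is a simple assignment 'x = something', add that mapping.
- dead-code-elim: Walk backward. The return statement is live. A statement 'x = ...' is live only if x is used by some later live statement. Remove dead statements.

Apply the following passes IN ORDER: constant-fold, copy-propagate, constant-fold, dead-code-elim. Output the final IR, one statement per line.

Answer: return 7

Derivation:
Initial IR:
  u = 7
  a = 4 - u
  y = 0
  d = a * 1
  x = u
  t = d + u
  v = 2 - d
  return u
After constant-fold (8 stmts):
  u = 7
  a = 4 - u
  y = 0
  d = a
  x = u
  t = d + u
  v = 2 - d
  return u
After copy-propagate (8 stmts):
  u = 7
  a = 4 - 7
  y = 0
  d = a
  x = 7
  t = a + 7
  v = 2 - a
  return 7
After constant-fold (8 stmts):
  u = 7
  a = -3
  y = 0
  d = a
  x = 7
  t = a + 7
  v = 2 - a
  return 7
After dead-code-elim (1 stmts):
  return 7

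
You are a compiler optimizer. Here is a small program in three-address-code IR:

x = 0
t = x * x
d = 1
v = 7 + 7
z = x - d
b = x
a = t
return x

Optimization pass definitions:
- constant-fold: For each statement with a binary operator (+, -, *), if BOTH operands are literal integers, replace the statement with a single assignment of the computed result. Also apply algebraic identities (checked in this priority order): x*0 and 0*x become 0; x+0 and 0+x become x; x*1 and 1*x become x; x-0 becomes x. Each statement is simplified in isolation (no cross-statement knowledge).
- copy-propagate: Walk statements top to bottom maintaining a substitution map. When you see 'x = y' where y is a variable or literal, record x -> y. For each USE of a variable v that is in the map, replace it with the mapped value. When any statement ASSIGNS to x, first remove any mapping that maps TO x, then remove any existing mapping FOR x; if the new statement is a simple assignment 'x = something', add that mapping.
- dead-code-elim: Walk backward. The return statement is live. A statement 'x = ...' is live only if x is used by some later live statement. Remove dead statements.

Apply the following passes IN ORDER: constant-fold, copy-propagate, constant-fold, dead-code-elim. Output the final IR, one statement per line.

Answer: return 0

Derivation:
Initial IR:
  x = 0
  t = x * x
  d = 1
  v = 7 + 7
  z = x - d
  b = x
  a = t
  return x
After constant-fold (8 stmts):
  x = 0
  t = x * x
  d = 1
  v = 14
  z = x - d
  b = x
  a = t
  return x
After copy-propagate (8 stmts):
  x = 0
  t = 0 * 0
  d = 1
  v = 14
  z = 0 - 1
  b = 0
  a = t
  return 0
After constant-fold (8 stmts):
  x = 0
  t = 0
  d = 1
  v = 14
  z = -1
  b = 0
  a = t
  return 0
After dead-code-elim (1 stmts):
  return 0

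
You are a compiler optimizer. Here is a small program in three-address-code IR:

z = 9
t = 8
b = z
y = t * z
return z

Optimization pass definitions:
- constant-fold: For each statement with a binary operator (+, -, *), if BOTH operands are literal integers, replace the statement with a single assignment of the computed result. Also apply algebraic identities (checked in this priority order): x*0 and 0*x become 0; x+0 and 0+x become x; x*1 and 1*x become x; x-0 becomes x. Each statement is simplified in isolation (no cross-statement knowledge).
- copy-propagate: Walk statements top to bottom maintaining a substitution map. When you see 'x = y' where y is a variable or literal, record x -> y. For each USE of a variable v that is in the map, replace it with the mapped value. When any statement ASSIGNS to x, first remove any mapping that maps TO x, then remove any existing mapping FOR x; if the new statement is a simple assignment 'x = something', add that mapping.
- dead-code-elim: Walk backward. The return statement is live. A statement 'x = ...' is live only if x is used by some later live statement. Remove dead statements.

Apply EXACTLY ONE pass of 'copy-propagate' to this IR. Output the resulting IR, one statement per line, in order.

Applying copy-propagate statement-by-statement:
  [1] z = 9  (unchanged)
  [2] t = 8  (unchanged)
  [3] b = z  -> b = 9
  [4] y = t * z  -> y = 8 * 9
  [5] return z  -> return 9
Result (5 stmts):
  z = 9
  t = 8
  b = 9
  y = 8 * 9
  return 9

Answer: z = 9
t = 8
b = 9
y = 8 * 9
return 9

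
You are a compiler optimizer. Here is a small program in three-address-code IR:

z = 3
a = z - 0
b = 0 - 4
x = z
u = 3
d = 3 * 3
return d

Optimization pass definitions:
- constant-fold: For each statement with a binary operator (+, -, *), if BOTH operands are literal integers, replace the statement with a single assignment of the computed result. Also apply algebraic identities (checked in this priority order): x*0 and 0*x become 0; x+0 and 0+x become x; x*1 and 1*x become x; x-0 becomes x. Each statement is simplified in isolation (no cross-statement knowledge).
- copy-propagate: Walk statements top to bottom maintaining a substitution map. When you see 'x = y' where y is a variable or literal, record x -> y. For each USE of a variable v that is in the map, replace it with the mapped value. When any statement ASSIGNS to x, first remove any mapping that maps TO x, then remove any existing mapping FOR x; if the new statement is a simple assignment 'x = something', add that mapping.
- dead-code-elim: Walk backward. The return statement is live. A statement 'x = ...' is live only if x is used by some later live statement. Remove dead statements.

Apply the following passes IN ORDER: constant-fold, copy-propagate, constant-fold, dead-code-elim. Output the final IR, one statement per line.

Answer: return 9

Derivation:
Initial IR:
  z = 3
  a = z - 0
  b = 0 - 4
  x = z
  u = 3
  d = 3 * 3
  return d
After constant-fold (7 stmts):
  z = 3
  a = z
  b = -4
  x = z
  u = 3
  d = 9
  return d
After copy-propagate (7 stmts):
  z = 3
  a = 3
  b = -4
  x = 3
  u = 3
  d = 9
  return 9
After constant-fold (7 stmts):
  z = 3
  a = 3
  b = -4
  x = 3
  u = 3
  d = 9
  return 9
After dead-code-elim (1 stmts):
  return 9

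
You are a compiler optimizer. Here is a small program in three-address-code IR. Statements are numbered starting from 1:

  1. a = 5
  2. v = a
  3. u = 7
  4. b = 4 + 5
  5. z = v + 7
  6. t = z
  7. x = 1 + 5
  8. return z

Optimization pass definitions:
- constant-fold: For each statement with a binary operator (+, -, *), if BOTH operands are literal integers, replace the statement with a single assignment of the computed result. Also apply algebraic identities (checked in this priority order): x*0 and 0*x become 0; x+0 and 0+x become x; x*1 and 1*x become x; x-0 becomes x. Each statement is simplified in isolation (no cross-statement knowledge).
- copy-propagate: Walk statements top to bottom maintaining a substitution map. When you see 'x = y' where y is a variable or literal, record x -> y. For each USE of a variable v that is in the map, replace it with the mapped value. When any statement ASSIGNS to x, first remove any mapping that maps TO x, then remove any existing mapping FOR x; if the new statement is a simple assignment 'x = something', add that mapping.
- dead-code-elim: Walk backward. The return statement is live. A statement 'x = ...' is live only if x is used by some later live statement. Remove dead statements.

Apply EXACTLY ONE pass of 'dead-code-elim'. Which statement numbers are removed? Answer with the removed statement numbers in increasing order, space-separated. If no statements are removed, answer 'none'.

Answer: 3 4 6 7

Derivation:
Backward liveness scan:
Stmt 1 'a = 5': KEEP (a is live); live-in = []
Stmt 2 'v = a': KEEP (v is live); live-in = ['a']
Stmt 3 'u = 7': DEAD (u not in live set ['v'])
Stmt 4 'b = 4 + 5': DEAD (b not in live set ['v'])
Stmt 5 'z = v + 7': KEEP (z is live); live-in = ['v']
Stmt 6 't = z': DEAD (t not in live set ['z'])
Stmt 7 'x = 1 + 5': DEAD (x not in live set ['z'])
Stmt 8 'return z': KEEP (return); live-in = ['z']
Removed statement numbers: [3, 4, 6, 7]
Surviving IR:
  a = 5
  v = a
  z = v + 7
  return z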